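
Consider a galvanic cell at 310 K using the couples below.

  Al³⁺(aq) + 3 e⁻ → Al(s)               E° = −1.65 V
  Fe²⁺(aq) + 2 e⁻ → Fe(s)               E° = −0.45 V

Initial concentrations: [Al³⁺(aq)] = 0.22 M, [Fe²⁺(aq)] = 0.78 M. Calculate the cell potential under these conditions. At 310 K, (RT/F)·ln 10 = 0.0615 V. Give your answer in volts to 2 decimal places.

+1.21 V

Fe²⁺/Fe is reduced (cathode, E° = −0.45 V) and Al³⁺/Al is oxidized (anode).
E°cell = −0.45 − (−1.65) = +1.20 V, with n = 6 electrons transferred.
For the overall reaction 3 Fe²⁺(aq) + 2 Al(s) → 3 Fe(s) + 2 Al³⁺(aq), Q = [Al³⁺(aq)]^2 / [Fe²⁺(aq)]^3 = 0.102, giving log Q = −0.991.
E = E° − (0.0615/n)·log Q = +1.20 − (0.0615/6)(−0.991) = +1.21 V.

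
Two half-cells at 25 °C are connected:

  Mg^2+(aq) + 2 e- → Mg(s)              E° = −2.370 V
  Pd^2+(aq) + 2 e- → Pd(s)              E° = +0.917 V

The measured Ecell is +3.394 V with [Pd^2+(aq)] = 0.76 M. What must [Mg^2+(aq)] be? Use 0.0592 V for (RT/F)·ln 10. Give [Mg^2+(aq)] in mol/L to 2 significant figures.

0.00018 M

Pd²⁺/Pd is the cathode (higher E°); E°cell = +0.917 − (−2.370) = +3.287 V with n = 2.
Rearranging E = E° − (0.0592/n)·log Q gives log Q = 2(+3.287 − (+3.394))/0.0592 = −3.615.
The balanced reaction is Pd^2+(aq) + Mg(s) → Pd(s) + Mg^2+(aq), so Q = [Mg^2+(aq)] / [Pd^2+(aq)].
Substituting the known concentrations and solving, log [Mg^2+(aq)] = −3.734 and [Mg^2+(aq)] = 0.00018 M.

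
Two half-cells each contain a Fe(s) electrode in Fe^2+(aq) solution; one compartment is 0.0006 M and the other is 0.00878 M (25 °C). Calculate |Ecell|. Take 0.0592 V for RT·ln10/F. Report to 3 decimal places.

For a concentration cell E°cell = 0, since both electrodes use the same couple.
The compartment with the higher Fe^2+(aq) concentration (0.00878 M) acts as the cathode; ions are reduced there and produced at the dilute (0.0006 M) anode.
With n = 2, Ecell = −(0.0592/2)·log([dilute]/[conc]) = −(0.0592/2)·log(0.0006/0.00878) = +0.034 V.

0.034 V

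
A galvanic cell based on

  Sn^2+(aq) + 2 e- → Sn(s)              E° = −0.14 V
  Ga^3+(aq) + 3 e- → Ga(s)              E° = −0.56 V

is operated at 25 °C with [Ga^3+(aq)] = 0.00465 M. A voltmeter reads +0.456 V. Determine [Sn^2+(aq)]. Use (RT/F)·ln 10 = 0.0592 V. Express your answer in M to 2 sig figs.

Sn²⁺/Sn is the cathode (higher E°); E°cell = −0.14 − (−0.56) = +0.42 V with n = 6.
From the Nernst equation, log Q = n(E° − E)/0.0592 = 6·(+0.42 − (+0.456))/0.0592 = −3.649.
The balanced reaction is 3 Sn^2+(aq) + 2 Ga(s) → 3 Sn(s) + 2 Ga^3+(aq), so Q = [Ga^3+(aq)]^2 / [Sn^2+(aq)]^3.
Isolating [Sn^2+(aq)] in Q = 10^{−3.649} yields log [Sn^2+(aq)] = −0.339, i.e. 0.46 M.

0.46 M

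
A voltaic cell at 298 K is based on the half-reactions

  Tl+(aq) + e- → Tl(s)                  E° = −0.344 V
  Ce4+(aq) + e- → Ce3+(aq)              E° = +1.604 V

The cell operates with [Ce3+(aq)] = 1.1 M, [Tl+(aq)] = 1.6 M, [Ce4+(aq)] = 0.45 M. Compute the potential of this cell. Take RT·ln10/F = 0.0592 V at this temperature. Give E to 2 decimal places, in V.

+1.91 V

The Ce⁴⁺/Ce³⁺ couple has the more positive E°, so it is the cathode; Tl⁺/Tl is the anode.
The standard potential is +1.604 − (−0.344) = +1.948 V and the balanced reaction transfers n = 1 electron.
Balancing gives Ce4+(aq) + Tl(s) → Ce3+(aq) + Tl+(aq); hence Q = ([Ce3+(aq)]·[Tl+(aq)]) / [Ce4+(aq)] = 3.91 (log Q = 0.592).
Applying E = E° − (RT ln10/nF)·log Q gives +1.948 − (0.0592/1)(0.592) = +1.91 V.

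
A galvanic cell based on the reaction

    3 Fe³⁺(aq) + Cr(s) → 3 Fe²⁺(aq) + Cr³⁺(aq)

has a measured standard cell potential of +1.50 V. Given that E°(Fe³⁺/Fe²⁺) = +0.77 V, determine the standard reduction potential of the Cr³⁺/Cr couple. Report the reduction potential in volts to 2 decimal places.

−0.73 V

In the reaction as written the Fe³⁺/Fe²⁺ couple is reduced (cathode) and Cr³⁺/Cr is oxidized (anode), so E°cell = E°(Fe³⁺/Fe²⁺) − E°(Cr³⁺/Cr).
E°(Cr³⁺/Cr) = E°(cathode) − E°cell = +0.77 − (+1.50) = −0.73 V.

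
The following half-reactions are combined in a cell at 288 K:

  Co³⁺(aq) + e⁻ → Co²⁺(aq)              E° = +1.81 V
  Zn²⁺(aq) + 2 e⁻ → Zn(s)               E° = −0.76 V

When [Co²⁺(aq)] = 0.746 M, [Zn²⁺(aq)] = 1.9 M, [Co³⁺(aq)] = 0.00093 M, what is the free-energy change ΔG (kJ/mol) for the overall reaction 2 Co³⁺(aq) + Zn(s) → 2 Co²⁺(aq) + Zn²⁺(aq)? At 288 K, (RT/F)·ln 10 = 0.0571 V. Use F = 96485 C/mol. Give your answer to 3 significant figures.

The standard cell potential is +1.81 − (−0.76) = +2.57 V, with n = 2 electrons in the balanced equation.
Here Q = ([Co²⁺(aq)]^2·[Zn²⁺(aq)]) / [Co³⁺(aq)]^2 = 1.22×10^6 (log Q = 6.087), giving E = +2.57 − (0.0571/2)·(6.087) = +2.3962 V.
ΔG = −nFE = −(2)(96485)(+2.3962) J/mol = −462 kJ/mol.

−462 kJ/mol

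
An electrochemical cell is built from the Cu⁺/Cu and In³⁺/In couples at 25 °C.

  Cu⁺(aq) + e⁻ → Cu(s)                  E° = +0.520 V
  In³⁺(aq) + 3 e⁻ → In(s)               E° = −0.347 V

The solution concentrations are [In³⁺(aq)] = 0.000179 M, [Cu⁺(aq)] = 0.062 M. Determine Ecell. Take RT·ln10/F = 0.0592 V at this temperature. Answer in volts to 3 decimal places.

Cu⁺/Cu is reduced (cathode, E° = +0.520 V) and In³⁺/In is oxidized (anode).
The standard potential is +0.520 − (−0.347) = +0.867 V and the balanced reaction transfers n = 3 electrons.
Balancing gives 3 Cu⁺(aq) + In(s) → 3 Cu(s) + In³⁺(aq); hence Q = [In³⁺(aq)] / [Cu⁺(aq)]^3 = 0.751 (log Q = −0.124).
By the Nernst equation, E = +0.867 − (0.0592/3)·(−0.124) = +0.869 V.

+0.869 V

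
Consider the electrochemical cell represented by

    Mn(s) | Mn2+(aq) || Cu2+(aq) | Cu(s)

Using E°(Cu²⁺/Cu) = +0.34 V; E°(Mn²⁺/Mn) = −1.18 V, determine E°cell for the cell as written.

+1.52 V

By convention the left-hand electrode in cell notation is the anode (oxidation) and the right-hand electrode is the cathode (reduction).
E°cell = E°(right) − E°(left) = +0.34 − (−1.18) = +1.52 V.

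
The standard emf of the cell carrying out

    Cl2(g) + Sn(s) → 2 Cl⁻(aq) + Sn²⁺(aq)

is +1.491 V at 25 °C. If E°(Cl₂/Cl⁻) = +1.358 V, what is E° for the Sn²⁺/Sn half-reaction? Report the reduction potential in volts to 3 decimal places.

In the reaction as written the Cl₂/Cl⁻ couple is reduced (cathode) and Sn²⁺/Sn is oxidized (anode), so E°cell = E°(Cl₂/Cl⁻) − E°(Sn²⁺/Sn).
E°(Sn²⁺/Sn) = E°(cathode) − E°cell = +1.358 − (+1.491) = −0.133 V.

−0.133 V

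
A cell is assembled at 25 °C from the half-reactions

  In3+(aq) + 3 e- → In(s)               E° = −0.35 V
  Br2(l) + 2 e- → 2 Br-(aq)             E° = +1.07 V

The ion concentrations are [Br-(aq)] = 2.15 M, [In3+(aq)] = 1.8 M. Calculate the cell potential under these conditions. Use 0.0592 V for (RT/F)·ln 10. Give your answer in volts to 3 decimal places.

Br₂/Br⁻ is reduced (cathode, E° = +1.07 V) and In³⁺/In is oxidized (anode).
E°cell = +1.07 − (−0.35) = +1.42 V, with n = 6 electrons transferred.
For the overall reaction 3 Br2(l) + 2 In(s) → 6 Br-(aq) + 2 In3+(aq), Q = [Br-(aq)]^6·[In3+(aq)]^2 = 320, giving log Q = 2.505.
Applying E = E° − (RT ln10/nF)·log Q gives +1.42 − (0.0592/6)(2.505) = +1.395 V.

+1.395 V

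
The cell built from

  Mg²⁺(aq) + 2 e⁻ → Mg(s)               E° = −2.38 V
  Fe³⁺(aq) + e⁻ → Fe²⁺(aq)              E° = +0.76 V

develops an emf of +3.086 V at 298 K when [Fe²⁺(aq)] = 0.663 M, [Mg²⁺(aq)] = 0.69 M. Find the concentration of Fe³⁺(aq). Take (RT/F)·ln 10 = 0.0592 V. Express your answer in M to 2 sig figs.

The Fe³⁺/Fe²⁺ couple has the larger reduction potential, so it is the cathode: E°cell = +0.76 − (−2.38) = +3.14 V and n = 2.
From the Nernst equation, log Q = n(E° − E)/0.0592 = 2·(+3.14 − (+3.086))/0.0592 = 1.824.
The balanced reaction is 2 Fe³⁺(aq) + Mg(s) → 2 Fe²⁺(aq) + Mg²⁺(aq), so Q = ([Fe²⁺(aq)]^2·[Mg²⁺(aq)]) / [Fe³⁺(aq)]^2.
Substituting the known concentrations and solving, log [Fe³⁺(aq)] = −1.171 and [Fe³⁺(aq)] = 0.067 M.

0.067 M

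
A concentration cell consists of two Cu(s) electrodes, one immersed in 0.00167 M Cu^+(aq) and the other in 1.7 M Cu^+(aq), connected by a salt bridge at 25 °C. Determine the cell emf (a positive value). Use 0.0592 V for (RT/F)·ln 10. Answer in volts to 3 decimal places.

For a concentration cell E°cell = 0, since both electrodes use the same couple.
The compartment with the higher Cu^+(aq) concentration (1.7 M) acts as the cathode; ions are reduced there and produced at the dilute (0.00167 M) anode.
With n = 1, Ecell = −(0.0592/1)·log([dilute]/[conc]) = −(0.0592/1)·log(0.00167/1.7) = +0.178 V.

0.178 V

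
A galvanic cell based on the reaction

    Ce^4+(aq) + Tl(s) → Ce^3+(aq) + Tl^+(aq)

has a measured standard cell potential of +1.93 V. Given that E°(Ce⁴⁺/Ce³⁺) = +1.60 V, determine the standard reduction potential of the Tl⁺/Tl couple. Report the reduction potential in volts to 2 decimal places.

In the reaction as written the Ce⁴⁺/Ce³⁺ couple is reduced (cathode) and Tl⁺/Tl is oxidized (anode), so E°cell = E°(Ce⁴⁺/Ce³⁺) − E°(Tl⁺/Tl).
E°(Tl⁺/Tl) = E°(cathode) − E°cell = +1.60 − (+1.93) = −0.33 V.

−0.33 V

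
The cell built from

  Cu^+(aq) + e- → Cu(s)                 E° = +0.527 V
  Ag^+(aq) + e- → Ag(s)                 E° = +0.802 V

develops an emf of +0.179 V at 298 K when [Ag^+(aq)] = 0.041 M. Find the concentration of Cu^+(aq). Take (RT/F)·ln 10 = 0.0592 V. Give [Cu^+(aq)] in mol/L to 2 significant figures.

1.7 M

With Ag⁺/Ag at the cathode and Cu⁺/Cu at the anode, E°cell = +0.802 − (+0.527) = +0.275 V (n = 1).
Rearranging E = E° − (0.0592/n)·log Q gives log Q = 1(+0.275 − (+0.179))/0.0592 = 1.622.
Balancing electrons gives Ag^+(aq) + Cu(s) → Ag(s) + Cu^+(aq); thus Q = [Cu^+(aq)] / [Ag^+(aq)].
Solving for the unknown gives log [Cu^+(aq)] = 0.235, so [Cu^+(aq)] ≈ 1.7 M.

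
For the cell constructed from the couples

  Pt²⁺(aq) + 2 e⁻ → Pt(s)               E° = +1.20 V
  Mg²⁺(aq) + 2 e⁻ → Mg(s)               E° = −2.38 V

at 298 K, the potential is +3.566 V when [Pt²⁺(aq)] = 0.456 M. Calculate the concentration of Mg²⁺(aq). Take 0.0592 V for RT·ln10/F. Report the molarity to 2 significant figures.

1.4 M

Pt²⁺/Pt is the cathode (higher E°); E°cell = +1.20 − (−2.38) = +3.58 V with n = 2.
From the Nernst equation, log Q = n(E° − E)/0.0592 = 2·(+3.58 − (+3.566))/0.0592 = 0.473.
For Pt²⁺(aq) + Mg(s) → Pt(s) + Mg²⁺(aq), the reaction quotient is Q = [Mg²⁺(aq)] / [Pt²⁺(aq)].
Isolating [Mg²⁺(aq)] in Q = 10^{0.473} yields log [Mg²⁺(aq)] = 0.132, i.e. 1.4 M.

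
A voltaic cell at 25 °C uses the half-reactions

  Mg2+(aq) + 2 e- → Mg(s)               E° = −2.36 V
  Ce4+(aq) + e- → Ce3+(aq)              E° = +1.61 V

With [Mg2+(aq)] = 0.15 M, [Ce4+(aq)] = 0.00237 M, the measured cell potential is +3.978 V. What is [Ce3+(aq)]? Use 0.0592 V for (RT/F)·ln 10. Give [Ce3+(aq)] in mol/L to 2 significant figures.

0.0045 M

The Ce⁴⁺/Ce³⁺ couple has the larger reduction potential, so it is the cathode: E°cell = +1.61 − (−2.36) = +3.97 V and n = 2.
Rearranging E = E° − (0.0592/n)·log Q gives log Q = 2(+3.97 − (+3.978))/0.0592 = −0.270.
The balanced reaction is 2 Ce4+(aq) + Mg(s) → 2 Ce3+(aq) + Mg2+(aq), so Q = ([Ce3+(aq)]^2·[Mg2+(aq)]) / [Ce4+(aq)]^2.
Substituting the known concentrations and solving, log [Ce3+(aq)] = −2.348 and [Ce3+(aq)] = 0.0045 M.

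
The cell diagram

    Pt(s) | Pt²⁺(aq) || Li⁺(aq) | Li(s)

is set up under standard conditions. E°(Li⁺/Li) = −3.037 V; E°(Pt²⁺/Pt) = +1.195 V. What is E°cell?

−4.232 V

By convention the left-hand electrode in cell notation is the anode (oxidation) and the right-hand electrode is the cathode (reduction).
E°cell = E°(right) − E°(left) = −3.037 − (+1.195) = −4.232 V.
The negative sign shows that, as written, the cell would require an external voltage to drive the reaction.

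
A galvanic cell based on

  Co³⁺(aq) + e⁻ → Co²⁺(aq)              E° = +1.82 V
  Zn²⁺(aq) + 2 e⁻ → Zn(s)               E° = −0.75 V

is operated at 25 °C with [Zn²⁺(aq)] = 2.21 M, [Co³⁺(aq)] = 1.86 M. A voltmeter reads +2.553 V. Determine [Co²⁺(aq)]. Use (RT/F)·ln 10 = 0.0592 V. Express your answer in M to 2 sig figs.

2.4 M

Co³⁺/Co²⁺ is the cathode (higher E°); E°cell = +1.82 − (−0.75) = +2.57 V with n = 2.
Rearranging E = E° − (0.0592/n)·log Q gives log Q = 2(+2.57 − (+2.553))/0.0592 = 0.574.
For 2 Co³⁺(aq) + Zn(s) → 2 Co²⁺(aq) + Zn²⁺(aq), the reaction quotient is Q = ([Co²⁺(aq)]^2·[Zn²⁺(aq)]) / [Co³⁺(aq)]^2.
Substituting the known concentrations and solving, log [Co²⁺(aq)] = 0.384 and [Co²⁺(aq)] = 2.4 M.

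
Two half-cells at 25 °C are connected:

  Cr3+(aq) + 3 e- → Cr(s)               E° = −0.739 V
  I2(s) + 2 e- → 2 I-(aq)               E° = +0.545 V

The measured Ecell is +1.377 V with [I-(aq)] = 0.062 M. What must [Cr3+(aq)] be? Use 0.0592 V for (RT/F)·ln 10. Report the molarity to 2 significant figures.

The I₂/I⁻ couple has the larger reduction potential, so it is the cathode: E°cell = +0.545 − (−0.739) = +1.284 V and n = 6.
From the Nernst equation, log Q = n(E° − E)/0.0592 = 6·(+1.284 − (+1.377))/0.0592 = −9.426.
Balancing electrons gives 3 I2(s) + 2 Cr(s) → 6 I-(aq) + 2 Cr3+(aq); thus Q = [I-(aq)]^6·[Cr3+(aq)]^2.
Isolating [Cr3+(aq)] in Q = 10^{−9.426} yields log [Cr3+(aq)] = −1.090, i.e. 0.081 M.

0.081 M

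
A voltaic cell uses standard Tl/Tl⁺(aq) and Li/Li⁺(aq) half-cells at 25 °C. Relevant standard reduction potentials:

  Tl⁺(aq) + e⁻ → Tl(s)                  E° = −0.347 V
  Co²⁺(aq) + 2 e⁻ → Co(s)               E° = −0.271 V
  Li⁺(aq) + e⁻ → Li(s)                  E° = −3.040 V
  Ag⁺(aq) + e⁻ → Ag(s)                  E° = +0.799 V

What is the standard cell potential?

+2.693 V

The Tl⁺/Tl couple has the higher E°, so Tl ion is reduced (cathode) and Li is oxidized (anode).
E°cell = E°(cathode) − E°(anode) = −0.347 − (−3.040) = +2.693 V.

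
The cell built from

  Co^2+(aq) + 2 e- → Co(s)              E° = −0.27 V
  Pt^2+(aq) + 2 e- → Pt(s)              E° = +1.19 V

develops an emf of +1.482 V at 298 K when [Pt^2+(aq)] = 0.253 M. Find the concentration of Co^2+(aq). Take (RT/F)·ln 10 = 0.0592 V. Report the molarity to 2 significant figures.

With Pt²⁺/Pt at the cathode and Co²⁺/Co at the anode, E°cell = +1.19 − (−0.27) = +1.46 V (n = 2).
Since E = E° − (0.0592/n)·log Q, log Q = n(E° − E)/0.0592 = −0.743.
For Pt^2+(aq) + Co(s) → Pt(s) + Co^2+(aq), the reaction quotient is Q = [Co^2+(aq)] / [Pt^2+(aq)].
Solving for the unknown gives log [Co^2+(aq)] = −1.340, so [Co^2+(aq)] ≈ 0.046 M.

0.046 M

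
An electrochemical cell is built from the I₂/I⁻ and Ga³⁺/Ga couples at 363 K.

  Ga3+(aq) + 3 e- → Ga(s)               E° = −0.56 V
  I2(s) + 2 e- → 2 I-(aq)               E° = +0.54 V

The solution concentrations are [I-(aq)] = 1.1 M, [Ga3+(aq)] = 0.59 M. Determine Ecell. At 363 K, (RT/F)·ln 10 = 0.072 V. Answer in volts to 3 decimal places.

+1.103 V

Since E°(I₂/I⁻) > E°(Ga³⁺/Ga), I₂/I⁻ serves as the cathode.
The standard potential is +0.54 − (−0.56) = +1.10 V and the balanced reaction transfers n = 6 electrons.
For the overall reaction 3 I2(s) + 2 Ga(s) → 6 I-(aq) + 2 Ga3+(aq), Q = [I-(aq)]^6·[Ga3+(aq)]^2 = 0.617, giving log Q = −0.210.
Applying E = E° − (RT ln10/nF)·log Q gives +1.10 − (0.072/6)(−0.210) = +1.103 V.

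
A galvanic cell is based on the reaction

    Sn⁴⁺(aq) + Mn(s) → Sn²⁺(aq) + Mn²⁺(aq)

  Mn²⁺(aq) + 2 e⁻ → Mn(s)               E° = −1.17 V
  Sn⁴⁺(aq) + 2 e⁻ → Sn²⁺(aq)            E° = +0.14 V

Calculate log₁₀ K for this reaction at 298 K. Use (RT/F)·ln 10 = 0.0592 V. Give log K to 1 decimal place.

The Sn⁴⁺/Sn²⁺ couple is reduced (cathode); E°cell = +0.14 − (−1.17) = +1.31 V with n = 2.
At equilibrium E = 0, so log K = nE°cell / 0.0592 = (2)(+1.31) / 0.0592 = 44.3.

log K = 44.3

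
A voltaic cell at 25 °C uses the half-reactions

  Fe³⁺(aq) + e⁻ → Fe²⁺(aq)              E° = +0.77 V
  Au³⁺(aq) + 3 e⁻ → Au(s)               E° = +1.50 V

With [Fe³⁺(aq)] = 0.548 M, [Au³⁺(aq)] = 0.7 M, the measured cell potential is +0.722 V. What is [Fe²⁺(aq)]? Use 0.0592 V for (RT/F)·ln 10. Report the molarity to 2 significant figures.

With Au³⁺/Au at the cathode and Fe³⁺/Fe²⁺ at the anode, E°cell = +1.50 − (+0.77) = +0.73 V (n = 3).
Rearranging E = E° − (0.0592/n)·log Q gives log Q = 3(+0.73 − (+0.722))/0.0592 = 0.405.
The balanced reaction is Au³⁺(aq) + 3 Fe²⁺(aq) → Au(s) + 3 Fe³⁺(aq), so Q = [Fe³⁺(aq)]^3 / ([Au³⁺(aq)]·[Fe²⁺(aq)]^3).
Substituting the known concentrations and solving, log [Fe²⁺(aq)] = −0.345 and [Fe²⁺(aq)] = 0.45 M.

0.45 M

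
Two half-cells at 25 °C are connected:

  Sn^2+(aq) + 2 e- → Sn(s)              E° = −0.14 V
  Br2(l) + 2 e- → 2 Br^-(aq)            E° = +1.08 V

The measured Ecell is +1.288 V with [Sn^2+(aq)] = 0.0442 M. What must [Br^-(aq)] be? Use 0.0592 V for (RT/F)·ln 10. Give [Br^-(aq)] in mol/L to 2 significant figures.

With Br₂/Br⁻ at the cathode and Sn²⁺/Sn at the anode, E°cell = +1.08 − (−0.14) = +1.22 V (n = 2).
Since E = E° − (0.0592/n)·log Q, log Q = n(E° − E)/0.0592 = −2.297.
The balanced reaction is Br2(l) + Sn(s) → 2 Br^-(aq) + Sn^2+(aq), so Q = [Br^-(aq)]^2·[Sn^2+(aq)].
Substituting the known concentrations and solving, log [Br^-(aq)] = −0.471 and [Br^-(aq)] = 0.34 M.

0.34 M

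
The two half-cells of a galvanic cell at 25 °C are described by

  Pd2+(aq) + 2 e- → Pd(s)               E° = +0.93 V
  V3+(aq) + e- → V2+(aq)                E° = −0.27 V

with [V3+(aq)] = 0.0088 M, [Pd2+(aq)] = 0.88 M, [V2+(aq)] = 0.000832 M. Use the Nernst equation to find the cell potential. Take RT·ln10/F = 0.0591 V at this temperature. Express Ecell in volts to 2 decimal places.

Pd²⁺/Pd is reduced (cathode, E° = +0.93 V) and V³⁺/V²⁺ is oxidized (anode).
E°cell = E°cat − E°an = +0.93 − (−0.27) = +1.20 V; n = 2.
For the overall reaction Pd2+(aq) + 2 V2+(aq) → Pd(s) + 2 V3+(aq), Q = [V3+(aq)]^2 / ([Pd2+(aq)]·[V2+(aq)]^2) = 127, giving log Q = 2.104.
E = E° − (0.0591/n)·log Q = +1.20 − (0.0591/2)(2.104) = +1.14 V.

+1.14 V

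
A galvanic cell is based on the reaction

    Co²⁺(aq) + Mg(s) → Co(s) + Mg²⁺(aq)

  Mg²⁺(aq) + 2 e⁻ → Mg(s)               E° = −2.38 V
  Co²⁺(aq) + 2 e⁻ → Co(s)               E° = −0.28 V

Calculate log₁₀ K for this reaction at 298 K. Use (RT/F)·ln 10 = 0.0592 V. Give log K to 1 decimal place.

log K = 70.9

The Co²⁺/Co couple is reduced (cathode); E°cell = −0.28 − (−2.38) = +2.10 V with n = 2.
At equilibrium E = 0, so log K = nE°cell / 0.0592 = (2)(+2.10) / 0.0592 = 70.9.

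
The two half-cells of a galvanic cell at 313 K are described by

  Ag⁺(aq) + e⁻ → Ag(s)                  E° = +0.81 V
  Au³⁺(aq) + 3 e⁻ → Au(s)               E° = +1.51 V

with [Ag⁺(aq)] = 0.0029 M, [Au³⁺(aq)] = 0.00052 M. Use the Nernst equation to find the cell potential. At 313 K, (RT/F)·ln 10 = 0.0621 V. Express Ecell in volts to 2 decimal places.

Au³⁺/Au is reduced (cathode, E° = +1.51 V) and Ag⁺/Ag is oxidized (anode).
E°cell = E°cat − E°an = +1.51 − (+0.81) = +0.70 V; n = 3.
The balanced reaction is Au³⁺(aq) + 3 Ag(s) → Au(s) + 3 Ag⁺(aq), so Q = [Ag⁺(aq)]^3 / [Au³⁺(aq)] = 4.69×10^−5 and log Q = −4.329.
E = E° − (0.0621/n)·log Q = +0.70 − (0.0621/3)(−4.329) = +0.79 V.

+0.79 V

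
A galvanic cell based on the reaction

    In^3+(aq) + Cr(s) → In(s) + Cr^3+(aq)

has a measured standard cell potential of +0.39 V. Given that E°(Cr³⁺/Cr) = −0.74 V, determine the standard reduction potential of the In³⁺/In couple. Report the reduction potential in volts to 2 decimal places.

In the reaction as written the In³⁺/In couple is reduced (cathode) and Cr³⁺/Cr is oxidized (anode), so E°cell = E°(In³⁺/In) − E°(Cr³⁺/Cr).
E°(In³⁺/In) = E°cell + E°(anode) = +0.39 + (−0.74) = −0.35 V.

−0.35 V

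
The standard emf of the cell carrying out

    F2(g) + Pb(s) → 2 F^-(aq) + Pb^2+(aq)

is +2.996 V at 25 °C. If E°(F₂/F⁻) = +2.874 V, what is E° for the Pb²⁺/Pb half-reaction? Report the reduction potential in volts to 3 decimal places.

−0.122 V

In the reaction as written the F₂/F⁻ couple is reduced (cathode) and Pb²⁺/Pb is oxidized (anode), so E°cell = E°(F₂/F⁻) − E°(Pb²⁺/Pb).
E°(Pb²⁺/Pb) = E°(cathode) − E°cell = +2.874 − (+2.996) = −0.122 V.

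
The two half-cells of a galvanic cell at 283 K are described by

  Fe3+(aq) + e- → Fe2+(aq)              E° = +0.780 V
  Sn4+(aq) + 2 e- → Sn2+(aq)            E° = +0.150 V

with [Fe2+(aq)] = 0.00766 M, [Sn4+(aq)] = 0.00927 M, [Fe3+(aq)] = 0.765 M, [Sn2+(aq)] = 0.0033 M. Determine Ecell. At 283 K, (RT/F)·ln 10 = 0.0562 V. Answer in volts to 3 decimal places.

+0.730 V

Fe³⁺/Fe²⁺ is reduced (cathode, E° = +0.780 V) and Sn⁴⁺/Sn²⁺ is oxidized (anode).
E°cell = E°cat − E°an = +0.780 − (+0.150) = +0.630 V; n = 2.
Balancing gives 2 Fe3+(aq) + Sn2+(aq) → 2 Fe2+(aq) + Sn4+(aq); hence Q = ([Fe2+(aq)]^2·[Sn4+(aq)]) / ([Fe3+(aq)]^2·[Sn2+(aq)]) = 0.000282 (log Q = −3.550).
Applying E = E° − (RT ln10/nF)·log Q gives +0.630 − (0.0562/2)(−3.550) = +0.730 V.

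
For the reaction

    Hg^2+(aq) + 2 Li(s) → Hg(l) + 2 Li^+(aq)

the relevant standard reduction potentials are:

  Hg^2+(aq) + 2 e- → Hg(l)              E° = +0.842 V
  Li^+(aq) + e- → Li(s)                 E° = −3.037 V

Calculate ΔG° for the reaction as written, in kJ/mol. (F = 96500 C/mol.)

−749 kJ/mol

In the reaction as written Hg^2+(aq) is reduced, so the Hg²⁺/Hg couple is the cathode and Li⁺/Li is the anode.
E°cell = +0.842 − (−3.037) = +3.879 V; balancing electrons gives n = 2.
ΔG° = −nFE°cell = −(2)(96500)(+3.879) J/mol = −749 kJ/mol.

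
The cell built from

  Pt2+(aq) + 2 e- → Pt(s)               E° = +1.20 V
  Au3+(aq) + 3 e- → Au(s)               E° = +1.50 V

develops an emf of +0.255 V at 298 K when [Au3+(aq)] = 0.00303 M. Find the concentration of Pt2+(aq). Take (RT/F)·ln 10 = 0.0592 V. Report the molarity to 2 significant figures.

With Au³⁺/Au at the cathode and Pt²⁺/Pt at the anode, E°cell = +1.50 − (+1.20) = +0.30 V (n = 6).
From the Nernst equation, log Q = n(E° − E)/0.0592 = 6·(+0.30 − (+0.255))/0.0592 = 4.561.
The balanced reaction is 2 Au3+(aq) + 3 Pt(s) → 2 Au(s) + 3 Pt2+(aq), so Q = [Pt2+(aq)]^3 / [Au3+(aq)]^2.
Substituting the known concentrations and solving, log [Pt2+(aq)] = −0.159 and [Pt2+(aq)] = 0.69 M.

0.69 M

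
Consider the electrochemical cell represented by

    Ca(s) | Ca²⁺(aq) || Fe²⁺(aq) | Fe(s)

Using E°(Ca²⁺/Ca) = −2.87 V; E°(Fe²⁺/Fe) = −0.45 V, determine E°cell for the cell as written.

By convention the left-hand electrode in cell notation is the anode (oxidation) and the right-hand electrode is the cathode (reduction).
E°cell = E°(right) − E°(left) = −0.45 − (−2.87) = +2.42 V.

+2.42 V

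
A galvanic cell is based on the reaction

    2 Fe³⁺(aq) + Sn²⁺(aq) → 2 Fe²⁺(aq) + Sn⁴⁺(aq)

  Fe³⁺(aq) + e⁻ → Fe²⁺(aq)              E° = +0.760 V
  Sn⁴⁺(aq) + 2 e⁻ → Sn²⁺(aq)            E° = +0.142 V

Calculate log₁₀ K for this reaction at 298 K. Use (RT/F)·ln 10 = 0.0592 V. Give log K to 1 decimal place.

log K = 20.9

The Fe³⁺/Fe²⁺ couple is reduced (cathode); E°cell = +0.760 − (+0.142) = +0.618 V with n = 2.
At equilibrium E = 0, so log K = nE°cell / 0.0592 = (2)(+0.618) / 0.0592 = 20.9.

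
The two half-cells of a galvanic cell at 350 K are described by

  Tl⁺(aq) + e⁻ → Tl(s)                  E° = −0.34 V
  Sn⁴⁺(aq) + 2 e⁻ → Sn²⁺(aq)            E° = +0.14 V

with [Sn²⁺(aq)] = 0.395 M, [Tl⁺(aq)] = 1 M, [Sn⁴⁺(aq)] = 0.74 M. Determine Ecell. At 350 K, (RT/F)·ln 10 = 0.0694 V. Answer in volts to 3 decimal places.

+0.489 V

Since E°(Sn⁴⁺/Sn²⁺) > E°(Tl⁺/Tl), Sn⁴⁺/Sn²⁺ serves as the cathode.
E°cell = +0.14 − (−0.34) = +0.48 V, with n = 2 electrons transferred.
For the overall reaction Sn⁴⁺(aq) + 2 Tl(s) → Sn²⁺(aq) + 2 Tl⁺(aq), Q = ([Sn²⁺(aq)]·[Tl⁺(aq)]^2) / [Sn⁴⁺(aq)] = 0.534, giving log Q = −0.273.
Applying E = E° − (RT ln10/nF)·log Q gives +0.48 − (0.0694/2)(−0.273) = +0.489 V.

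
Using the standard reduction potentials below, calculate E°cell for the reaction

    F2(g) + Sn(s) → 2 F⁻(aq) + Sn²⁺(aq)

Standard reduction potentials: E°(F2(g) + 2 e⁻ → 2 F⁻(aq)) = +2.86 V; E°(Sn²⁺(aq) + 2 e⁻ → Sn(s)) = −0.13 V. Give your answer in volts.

In the reaction as written, F2(g) is reduced (cathode) and Sn²⁺(aq) is produced by oxidation at the anode.
E°cell = E°(cathode) − E°(anode) = +2.86 − (−0.13) = +2.99 V.
The positive value indicates the reaction is spontaneous as written.

+2.99 V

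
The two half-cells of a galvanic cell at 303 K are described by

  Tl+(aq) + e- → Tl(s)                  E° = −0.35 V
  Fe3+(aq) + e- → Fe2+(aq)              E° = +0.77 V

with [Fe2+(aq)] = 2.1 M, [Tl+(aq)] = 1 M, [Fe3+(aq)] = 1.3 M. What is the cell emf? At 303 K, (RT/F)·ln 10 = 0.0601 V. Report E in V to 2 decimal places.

Since E°(Fe³⁺/Fe²⁺) > E°(Tl⁺/Tl), Fe³⁺/Fe²⁺ serves as the cathode.
The standard potential is +0.77 − (−0.35) = +1.12 V and the balanced reaction transfers n = 1 electron.
Balancing gives Fe3+(aq) + Tl(s) → Fe2+(aq) + Tl+(aq); hence Q = ([Fe2+(aq)]·[Tl+(aq)]) / [Fe3+(aq)] = 1.62 (log Q = 0.208).
E = E° − (0.0601/n)·log Q = +1.12 − (0.0601/1)(0.208) = +1.11 V.

+1.11 V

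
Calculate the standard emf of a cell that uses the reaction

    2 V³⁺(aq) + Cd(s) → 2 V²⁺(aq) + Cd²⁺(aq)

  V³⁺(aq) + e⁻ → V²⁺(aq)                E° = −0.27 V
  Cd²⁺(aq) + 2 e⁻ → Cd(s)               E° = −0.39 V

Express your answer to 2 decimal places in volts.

In the reaction as written, V³⁺(aq) is reduced (cathode) and Cd²⁺(aq) is produced by oxidation at the anode.
E°cell = E°(cathode) − E°(anode) = −0.27 − (−0.39) = +0.12 V.

+0.12 V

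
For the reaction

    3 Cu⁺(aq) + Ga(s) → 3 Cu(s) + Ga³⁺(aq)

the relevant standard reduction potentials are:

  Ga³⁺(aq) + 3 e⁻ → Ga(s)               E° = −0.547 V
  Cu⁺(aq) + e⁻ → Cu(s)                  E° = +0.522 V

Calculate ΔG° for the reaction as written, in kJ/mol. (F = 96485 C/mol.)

In the reaction as written Cu⁺(aq) is reduced, so the Cu⁺/Cu couple is the cathode and Ga³⁺/Ga is the anode.
E°cell = +0.522 − (−0.547) = +1.069 V; balancing electrons gives n = 3.
ΔG° = −nFE°cell = −(3)(96485)(+1.069) J/mol = −309 kJ/mol.

−309 kJ/mol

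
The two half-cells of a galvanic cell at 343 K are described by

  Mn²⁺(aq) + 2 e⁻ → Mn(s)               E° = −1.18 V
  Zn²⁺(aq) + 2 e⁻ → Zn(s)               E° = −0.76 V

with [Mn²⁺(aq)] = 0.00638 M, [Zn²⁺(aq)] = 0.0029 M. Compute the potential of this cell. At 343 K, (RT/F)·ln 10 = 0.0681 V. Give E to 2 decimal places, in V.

The Zn²⁺/Zn couple has the more positive E°, so it is the cathode; Mn²⁺/Mn is the anode.
E°cell = E°cat − E°an = −0.76 − (−1.18) = +0.42 V; n = 2.
The balanced reaction is Zn²⁺(aq) + Mn(s) → Zn(s) + Mn²⁺(aq), so Q = [Mn²⁺(aq)] / [Zn²⁺(aq)] = 2.2 and log Q = 0.342.
By the Nernst equation, E = +0.42 − (0.0681/2)·(0.342) = +0.41 V.

+0.41 V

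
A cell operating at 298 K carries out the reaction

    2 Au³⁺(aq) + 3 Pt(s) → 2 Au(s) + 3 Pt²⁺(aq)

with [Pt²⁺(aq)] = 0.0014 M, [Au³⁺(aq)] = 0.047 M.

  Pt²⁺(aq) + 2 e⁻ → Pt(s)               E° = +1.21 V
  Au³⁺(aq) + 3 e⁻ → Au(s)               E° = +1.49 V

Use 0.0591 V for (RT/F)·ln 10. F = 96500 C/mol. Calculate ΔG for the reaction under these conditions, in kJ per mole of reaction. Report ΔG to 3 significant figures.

E°cell = +1.49 − (+1.21) = +0.28 V; the balanced reaction transfers n = 6 electrons.
Here Q = [Pt²⁺(aq)]^3 / [Au³⁺(aq)]^2 = 1.24×10^−6 (log Q = −5.906), giving E = +0.28 − (0.0591/6)·(−5.906) = +0.3382 V.
Finally ΔG = −nFE = −(6)(96500 C/mol)(+0.3382 V) = −196 kJ/mol.

−196 kJ/mol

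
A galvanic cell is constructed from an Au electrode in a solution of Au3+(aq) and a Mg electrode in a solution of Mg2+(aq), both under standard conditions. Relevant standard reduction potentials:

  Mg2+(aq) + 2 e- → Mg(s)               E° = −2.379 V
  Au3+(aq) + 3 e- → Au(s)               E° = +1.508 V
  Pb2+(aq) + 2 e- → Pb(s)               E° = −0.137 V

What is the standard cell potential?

+3.887 V

Of the two couples in this cell, the one with the more positive reduction potential is reduced at the cathode: here that is Au³⁺/Au (+1.508 V); Mg²⁺/Mg (−2.379 V) is the anode.
E°cell = E°(cathode) − E°(anode) = +1.508 − (−2.379) = +3.887 V.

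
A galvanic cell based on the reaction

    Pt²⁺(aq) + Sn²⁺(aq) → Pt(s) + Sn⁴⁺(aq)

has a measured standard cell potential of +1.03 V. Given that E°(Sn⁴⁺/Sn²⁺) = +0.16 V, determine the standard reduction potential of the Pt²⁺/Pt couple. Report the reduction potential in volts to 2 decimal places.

In the reaction as written the Pt²⁺/Pt couple is reduced (cathode) and Sn⁴⁺/Sn²⁺ is oxidized (anode), so E°cell = E°(Pt²⁺/Pt) − E°(Sn⁴⁺/Sn²⁺).
E°(Pt²⁺/Pt) = E°cell + E°(anode) = +1.03 + (+0.16) = +1.19 V.

+1.19 V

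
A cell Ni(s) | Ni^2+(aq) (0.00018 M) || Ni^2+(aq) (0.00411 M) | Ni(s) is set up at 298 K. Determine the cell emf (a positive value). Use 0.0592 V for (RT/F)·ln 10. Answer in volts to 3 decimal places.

0.040 V

For a concentration cell E°cell = 0, since both electrodes use the same couple.
The compartment with the higher Ni^2+(aq) concentration (0.00411 M) acts as the cathode; ions are reduced there and produced at the dilute (0.00018 M) anode.
With n = 2, Ecell = −(0.0592/2)·log([dilute]/[conc]) = −(0.0592/2)·log(0.00018/0.00411) = +0.040 V.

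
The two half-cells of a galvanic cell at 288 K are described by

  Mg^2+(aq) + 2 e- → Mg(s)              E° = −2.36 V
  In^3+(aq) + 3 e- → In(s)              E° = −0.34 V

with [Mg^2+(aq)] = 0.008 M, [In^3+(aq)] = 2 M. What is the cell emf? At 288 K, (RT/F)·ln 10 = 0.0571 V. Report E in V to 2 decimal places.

+2.09 V

The In³⁺/In couple has the more positive E°, so it is the cathode; Mg²⁺/Mg is the anode.
E°cell = −0.34 − (−2.36) = +2.02 V, with n = 6 electrons transferred.
Balancing gives 2 In^3+(aq) + 3 Mg(s) → 2 In(s) + 3 Mg^2+(aq); hence Q = [Mg^2+(aq)]^3 / [In^3+(aq)]^2 = 1.28×10^−7 (log Q = −6.893).
E = E° − (0.0571/n)·log Q = +2.02 − (0.0571/6)(−6.893) = +2.09 V.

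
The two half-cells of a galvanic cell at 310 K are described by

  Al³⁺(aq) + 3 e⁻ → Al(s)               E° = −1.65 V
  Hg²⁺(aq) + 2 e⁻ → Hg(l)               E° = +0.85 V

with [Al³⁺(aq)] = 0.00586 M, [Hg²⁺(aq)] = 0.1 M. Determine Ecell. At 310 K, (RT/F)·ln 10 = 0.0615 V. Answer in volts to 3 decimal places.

+2.515 V

Hg²⁺/Hg is reduced (cathode, E° = +0.85 V) and Al³⁺/Al is oxidized (anode).
E°cell = +0.85 − (−1.65) = +2.50 V, with n = 6 electrons transferred.
The balanced reaction is 3 Hg²⁺(aq) + 2 Al(s) → 3 Hg(l) + 2 Al³⁺(aq), so Q = [Al³⁺(aq)]^2 / [Hg²⁺(aq)]^3 = 0.0343 and log Q = −1.464.
By the Nernst equation, E = +2.50 − (0.0615/6)·(−1.464) = +2.515 V.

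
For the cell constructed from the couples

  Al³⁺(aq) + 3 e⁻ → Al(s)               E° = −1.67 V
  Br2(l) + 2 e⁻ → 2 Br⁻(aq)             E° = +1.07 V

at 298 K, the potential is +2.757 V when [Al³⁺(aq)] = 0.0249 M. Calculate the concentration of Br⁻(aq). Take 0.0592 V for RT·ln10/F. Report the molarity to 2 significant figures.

With Br₂/Br⁻ at the cathode and Al³⁺/Al at the anode, E°cell = +1.07 − (−1.67) = +2.74 V (n = 6).
From the Nernst equation, log Q = n(E° − E)/0.0592 = 6·(+2.74 − (+2.757))/0.0592 = −1.723.
For 3 Br2(l) + 2 Al(s) → 6 Br⁻(aq) + 2 Al³⁺(aq), the reaction quotient is Q = [Br⁻(aq)]^6·[Al³⁺(aq)]^2.
Solving for the unknown gives log [Br⁻(aq)] = 0.247, so [Br⁻(aq)] ≈ 1.8 M.

1.8 M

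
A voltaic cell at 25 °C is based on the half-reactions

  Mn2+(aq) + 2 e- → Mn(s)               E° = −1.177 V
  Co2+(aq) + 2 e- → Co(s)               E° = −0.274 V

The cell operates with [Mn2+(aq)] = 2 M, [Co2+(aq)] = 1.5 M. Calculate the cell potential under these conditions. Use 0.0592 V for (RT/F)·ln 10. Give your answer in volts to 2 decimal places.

The Co²⁺/Co couple has the more positive E°, so it is the cathode; Mn²⁺/Mn is the anode.
E°cell = E°cat − E°an = −0.274 − (−1.177) = +0.903 V; n = 2.
Balancing gives Co2+(aq) + Mn(s) → Co(s) + Mn2+(aq); hence Q = [Mn2+(aq)] / [Co2+(aq)] = 1.33 (log Q = 0.125).
E = E° − (0.0592/n)·log Q = +0.903 − (0.0592/2)(0.125) = +0.90 V.

+0.90 V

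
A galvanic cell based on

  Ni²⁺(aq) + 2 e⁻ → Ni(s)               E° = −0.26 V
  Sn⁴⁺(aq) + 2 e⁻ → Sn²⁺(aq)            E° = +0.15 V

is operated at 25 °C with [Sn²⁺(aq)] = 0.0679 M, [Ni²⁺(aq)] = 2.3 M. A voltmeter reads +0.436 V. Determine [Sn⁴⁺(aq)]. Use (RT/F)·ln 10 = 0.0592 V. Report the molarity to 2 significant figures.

1.2 M

The Sn⁴⁺/Sn²⁺ couple has the larger reduction potential, so it is the cathode: E°cell = +0.15 − (−0.26) = +0.41 V and n = 2.
Since E = E° − (0.0592/n)·log Q, log Q = n(E° − E)/0.0592 = −0.878.
For Sn⁴⁺(aq) + Ni(s) → Sn²⁺(aq) + Ni²⁺(aq), the reaction quotient is Q = ([Sn²⁺(aq)]·[Ni²⁺(aq)]) / [Sn⁴⁺(aq)].
Substituting the known concentrations and solving, log [Sn⁴⁺(aq)] = 0.072 and [Sn⁴⁺(aq)] = 1.2 M.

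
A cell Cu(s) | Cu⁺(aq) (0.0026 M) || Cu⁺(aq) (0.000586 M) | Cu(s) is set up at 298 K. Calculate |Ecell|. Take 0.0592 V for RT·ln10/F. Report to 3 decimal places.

0.038 V

For a concentration cell E°cell = 0, since both electrodes use the same couple.
The compartment with the higher Cu⁺(aq) concentration (0.0026 M) acts as the cathode; ions are reduced there and produced at the dilute (0.000586 M) anode.
With n = 1, Ecell = −(0.0592/1)·log([dilute]/[conc]) = −(0.0592/1)·log(0.000586/0.0026) = +0.038 V.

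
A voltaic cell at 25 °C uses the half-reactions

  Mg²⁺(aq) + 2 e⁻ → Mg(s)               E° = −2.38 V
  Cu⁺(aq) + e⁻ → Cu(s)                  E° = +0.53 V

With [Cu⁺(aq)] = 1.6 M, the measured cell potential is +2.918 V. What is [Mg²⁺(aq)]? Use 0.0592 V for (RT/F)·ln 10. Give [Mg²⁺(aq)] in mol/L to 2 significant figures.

1.4 M

With Cu⁺/Cu at the cathode and Mg²⁺/Mg at the anode, E°cell = +0.53 − (−2.38) = +2.91 V (n = 2).
From the Nernst equation, log Q = n(E° − E)/0.0592 = 2·(+2.91 − (+2.918))/0.0592 = −0.270.
The balanced reaction is 2 Cu⁺(aq) + Mg(s) → 2 Cu(s) + Mg²⁺(aq), so Q = [Mg²⁺(aq)] / [Cu⁺(aq)]^2.
Isolating [Mg²⁺(aq)] in Q = 10^{−0.270} yields log [Mg²⁺(aq)] = 0.138, i.e. 1.4 M.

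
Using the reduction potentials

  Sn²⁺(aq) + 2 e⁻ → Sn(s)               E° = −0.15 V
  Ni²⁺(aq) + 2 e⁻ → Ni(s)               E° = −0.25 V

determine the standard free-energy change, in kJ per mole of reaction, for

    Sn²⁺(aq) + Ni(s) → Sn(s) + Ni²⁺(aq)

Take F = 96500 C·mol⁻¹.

In the reaction as written Sn²⁺(aq) is reduced, so the Sn²⁺/Sn couple is the cathode and Ni²⁺/Ni is the anode.
E°cell = −0.15 − (−0.25) = +0.10 V; balancing electrons gives n = 2.
ΔG° = −nFE°cell = −(2)(96500)(+0.10) J/mol = −19.3 kJ/mol.

−19.3 kJ/mol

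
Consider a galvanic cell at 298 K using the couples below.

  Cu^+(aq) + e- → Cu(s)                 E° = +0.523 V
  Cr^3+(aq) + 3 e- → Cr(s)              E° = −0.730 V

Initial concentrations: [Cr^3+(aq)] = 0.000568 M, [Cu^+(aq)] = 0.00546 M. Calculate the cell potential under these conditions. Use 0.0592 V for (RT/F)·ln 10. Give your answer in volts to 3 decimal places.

Cu⁺/Cu is reduced (cathode, E° = +0.523 V) and Cr³⁺/Cr is oxidized (anode).
The standard potential is +0.523 − (−0.730) = +1.253 V and the balanced reaction transfers n = 3 electrons.
Balancing gives 3 Cu^+(aq) + Cr(s) → 3 Cu(s) + Cr^3+(aq); hence Q = [Cr^3+(aq)] / [Cu^+(aq)]^3 = 3.49×10^3 (log Q = 3.543).
By the Nernst equation, E = +1.253 − (0.0592/3)·(3.543) = +1.183 V.

+1.183 V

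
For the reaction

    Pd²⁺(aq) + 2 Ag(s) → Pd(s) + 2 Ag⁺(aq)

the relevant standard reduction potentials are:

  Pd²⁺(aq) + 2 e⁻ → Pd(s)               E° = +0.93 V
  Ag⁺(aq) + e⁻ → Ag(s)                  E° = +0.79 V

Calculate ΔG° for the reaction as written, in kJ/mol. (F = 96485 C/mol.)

−27.0 kJ/mol

In the reaction as written Pd²⁺(aq) is reduced, so the Pd²⁺/Pd couple is the cathode and Ag⁺/Ag is the anode.
E°cell = +0.93 − (+0.79) = +0.14 V; balancing electrons gives n = 2.
ΔG° = −nFE°cell = −(2)(96485)(+0.14) J/mol = −27.0 kJ/mol.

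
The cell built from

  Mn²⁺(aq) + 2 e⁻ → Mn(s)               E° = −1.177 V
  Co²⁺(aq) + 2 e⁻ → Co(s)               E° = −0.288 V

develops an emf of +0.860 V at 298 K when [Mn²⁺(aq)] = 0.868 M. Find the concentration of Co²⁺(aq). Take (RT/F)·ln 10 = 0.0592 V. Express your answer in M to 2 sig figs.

The Co²⁺/Co couple has the larger reduction potential, so it is the cathode: E°cell = −0.288 − (−1.177) = +0.889 V and n = 2.
From the Nernst equation, log Q = n(E° − E)/0.0592 = 2·(+0.889 − (+0.860))/0.0592 = 0.980.
The balanced reaction is Co²⁺(aq) + Mn(s) → Co(s) + Mn²⁺(aq), so Q = [Mn²⁺(aq)] / [Co²⁺(aq)].
Isolating [Co²⁺(aq)] in Q = 10^{0.980} yields log [Co²⁺(aq)] = −1.041, i.e. 0.091 M.

0.091 M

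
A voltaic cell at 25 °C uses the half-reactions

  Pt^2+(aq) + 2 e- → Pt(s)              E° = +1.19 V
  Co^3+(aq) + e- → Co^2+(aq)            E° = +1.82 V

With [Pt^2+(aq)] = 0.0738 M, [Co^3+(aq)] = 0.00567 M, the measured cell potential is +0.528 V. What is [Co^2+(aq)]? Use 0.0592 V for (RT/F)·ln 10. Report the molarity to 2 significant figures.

1.1 M

With Co³⁺/Co²⁺ at the cathode and Pt²⁺/Pt at the anode, E°cell = +1.82 − (+1.19) = +0.63 V (n = 2).
Rearranging E = E° − (0.0592/n)·log Q gives log Q = 2(+0.63 − (+0.528))/0.0592 = 3.446.
The balanced reaction is 2 Co^3+(aq) + Pt(s) → 2 Co^2+(aq) + Pt^2+(aq), so Q = ([Co^2+(aq)]^2·[Pt^2+(aq)]) / [Co^3+(aq)]^2.
Solving for the unknown gives log [Co^2+(aq)] = 0.043, so [Co^2+(aq)] ≈ 1.1 M.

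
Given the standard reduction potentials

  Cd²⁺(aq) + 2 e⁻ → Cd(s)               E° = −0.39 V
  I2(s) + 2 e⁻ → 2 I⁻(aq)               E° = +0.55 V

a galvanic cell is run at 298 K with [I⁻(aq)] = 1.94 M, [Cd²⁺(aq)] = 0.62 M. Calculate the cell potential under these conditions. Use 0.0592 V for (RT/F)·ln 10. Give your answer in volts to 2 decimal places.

Since E°(I₂/I⁻) > E°(Cd²⁺/Cd), I₂/I⁻ serves as the cathode.
E°cell = E°cat − E°an = +0.55 − (−0.39) = +0.94 V; n = 2.
For the overall reaction I2(s) + Cd(s) → 2 I⁻(aq) + Cd²⁺(aq), Q = [I⁻(aq)]^2·[Cd²⁺(aq)] = 2.33, giving log Q = 0.368.
E = E° − (0.0592/n)·log Q = +0.94 − (0.0592/2)(0.368) = +0.93 V.

+0.93 V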